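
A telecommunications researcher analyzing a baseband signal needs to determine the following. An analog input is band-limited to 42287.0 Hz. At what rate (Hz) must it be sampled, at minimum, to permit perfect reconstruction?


The Nyquist rate is twice the maximum frequency component.
fs_min = 2 * fmax
      = 2 * 42287.0
      = 84574.0 Hz

84574.0


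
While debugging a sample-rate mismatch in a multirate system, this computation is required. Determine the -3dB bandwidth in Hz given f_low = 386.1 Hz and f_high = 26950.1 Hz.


Bandwidth is the difference of -3dB frequencies:
BW = f_high - f_low
   = 26950.1 - 386.1
   = 26564.0 Hz

26564.0 Hz


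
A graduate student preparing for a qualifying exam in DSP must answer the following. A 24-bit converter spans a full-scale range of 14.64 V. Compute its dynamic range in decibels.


Dynamic range from full-scale to LSB:
V_min = V_max / 2^bits = 14.64 / 2^24
DR = 20 * log10(V_max / V_min)
   = 20 * log10(2^24)
   = 20 * 24 * log10(2)
   = 144.49 dB

144.49 dB


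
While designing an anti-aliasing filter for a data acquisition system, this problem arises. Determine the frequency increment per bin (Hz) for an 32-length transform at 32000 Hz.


DFT frequency resolution:
df = fs / N
   = 32000 / 32
   = 1000.0 Hz

1000.0 Hz


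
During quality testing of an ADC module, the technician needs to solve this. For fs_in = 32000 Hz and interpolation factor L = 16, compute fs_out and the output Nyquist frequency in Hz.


Step 1 — output sample rate after interpolation by L:
fs_out = L * fs_in = 16 * 32000 = 512000 Hz

Step 2 — Nyquist frequency of the output stream:
f_Nyq = fs_out / 2 = 512000 / 2 = 256000.0 Hz

fs_out = 512000 Hz; f_Nyquist = 256000.0 Hz


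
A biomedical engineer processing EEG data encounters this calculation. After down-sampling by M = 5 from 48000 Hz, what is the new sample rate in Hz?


Decimation reduces the sample rate:
fs_out = fs_in / M
       = 48000 / 5
       = 9600.0 Hz

9600.0 Hz


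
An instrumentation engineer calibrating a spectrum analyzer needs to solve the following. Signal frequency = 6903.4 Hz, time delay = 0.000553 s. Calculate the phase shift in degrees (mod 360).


Phase shift from frequency and time delay:
phi = 360 * f * t_delay
    = 360 * 6903.4 * 0.000553
    = 1374.33 degrees
    mod 360 = 294.33 degrees

294.33 degrees


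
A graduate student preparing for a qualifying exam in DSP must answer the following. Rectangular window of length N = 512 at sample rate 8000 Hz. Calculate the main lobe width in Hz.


Main lobe width for a rectangular window:
Width = 2 * fs / N
      = 2 * 8000 / 512
      = 16000 / 512
      = 31.25 Hz

31.25 Hz


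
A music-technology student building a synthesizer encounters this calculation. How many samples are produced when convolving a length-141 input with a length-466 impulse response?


Linear convolution output length:
L = N + M - 1
  = 141 + 466 - 1
  = 606 samples

606


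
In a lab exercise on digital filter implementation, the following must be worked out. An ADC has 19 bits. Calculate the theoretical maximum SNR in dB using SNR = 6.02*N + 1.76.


Theoretical SNR for a full-scale sinusoid:
SNR = 6.02 * N + 1.76
    = 6.02 * 19 + 1.76
    = 114.38 + 1.76
    = 116.14 dB

116.14 dB


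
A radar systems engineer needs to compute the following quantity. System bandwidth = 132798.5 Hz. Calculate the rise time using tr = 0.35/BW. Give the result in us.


Rise time from bandwidth relationship:
tr = 0.35 / BW
   = 0.35 / 132798.5
   = 2.635571938e-06 s
   = 2.6356 us

2.6356 us


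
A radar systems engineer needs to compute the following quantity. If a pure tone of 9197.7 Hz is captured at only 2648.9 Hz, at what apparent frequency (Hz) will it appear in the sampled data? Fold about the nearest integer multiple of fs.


Compute the nearest integer multiple of fs to the signal:
n = round(9197.7 / 2648.9) = 3
f_alias = |9197.7 - 3 * 2648.9|
        = |9197.7 - 7946.7|
        = 1251.0 Hz

1251.0


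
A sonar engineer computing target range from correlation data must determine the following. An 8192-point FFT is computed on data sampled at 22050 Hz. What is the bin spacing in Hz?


DFT frequency resolution:
df = fs / N
   = 22050 / 8192
   = 2.6917 Hz

2.6917 Hz


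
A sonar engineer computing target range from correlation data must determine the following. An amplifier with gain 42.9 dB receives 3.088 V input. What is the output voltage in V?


Output voltage from dB gain:
V_out = V_in * 10^(gain_dB / 20)
      = 3.088 * 10^(42.9 / 20)
      = 3.088 * 139.636836
      = 431.1985 V

431.1985 V


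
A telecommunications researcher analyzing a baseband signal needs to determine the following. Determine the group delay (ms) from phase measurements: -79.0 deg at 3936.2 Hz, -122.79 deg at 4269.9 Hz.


Group delay from phase difference:
tau = -d(phi)/d(omega)
d(phi) = -43.79 deg = -0.76428 rad
d(omega) = 2*pi*(4269.9 - 3936.2) = 2096.6989 rad/s
tau = -(-0.76428) / 2096.6989
    = 0.3645 ms

0.3645 ms


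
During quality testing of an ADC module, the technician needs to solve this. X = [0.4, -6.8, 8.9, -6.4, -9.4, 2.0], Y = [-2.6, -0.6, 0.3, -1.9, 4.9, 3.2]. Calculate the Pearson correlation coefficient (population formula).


Pearson correlation coefficient (population):
r = cov(X,Y) / (std(X) * std(Y))
Mean X = -1.8833, Mean Y = 0.55
Cov(X,Y) = -2.595833
Std(X) = 6.293493, Std(Y) = 2.684989
r = -0.1536

-0.1536


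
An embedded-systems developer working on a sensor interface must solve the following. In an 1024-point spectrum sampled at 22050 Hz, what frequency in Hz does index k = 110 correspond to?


Frequency of DFT bin k:
f_k = k * fs / N
    = 110 * 22050 / 1024
    = 2425500 / 1024
    = 2368.652 Hz

2368.652 Hz


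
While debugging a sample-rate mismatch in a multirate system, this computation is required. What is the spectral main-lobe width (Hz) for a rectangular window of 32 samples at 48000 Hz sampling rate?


Main lobe width for a rectangular window:
Width = 2 * fs / N
      = 2 * 48000 / 32
      = 96000 / 32
      = 3000.0 Hz

3000.0 Hz


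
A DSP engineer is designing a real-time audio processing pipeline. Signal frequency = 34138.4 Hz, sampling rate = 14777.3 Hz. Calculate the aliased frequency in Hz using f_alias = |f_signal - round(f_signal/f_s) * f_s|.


Compute the nearest integer multiple of fs to the signal:
n = round(34138.4 / 14777.3) = 2
f_alias = |34138.4 - 2 * 14777.3|
        = |34138.4 - 29554.6|
        = 4583.8 Hz

4583.8


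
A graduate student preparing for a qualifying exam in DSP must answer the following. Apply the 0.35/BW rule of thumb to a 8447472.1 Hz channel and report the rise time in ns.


Rise time from bandwidth relationship:
tr = 0.35 / BW
   = 0.35 / 8447472.1
   = 4.143251328e-08 s
   = 41.4325 ns

41.4325 ns


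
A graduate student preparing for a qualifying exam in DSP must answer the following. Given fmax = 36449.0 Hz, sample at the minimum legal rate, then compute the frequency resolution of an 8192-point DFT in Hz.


Step 1 — Nyquist sampling rate:
fs = 2 * fmax = 2 * 36449.0 = 72898.0 Hz

Step 2 — DFT bin spacing:
df = fs / N = 72898.0 / 8192 = 8.8987 Hz

8.8987 Hz


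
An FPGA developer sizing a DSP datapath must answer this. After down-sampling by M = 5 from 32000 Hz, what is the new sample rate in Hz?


Decimation reduces the sample rate:
fs_out = fs_in / M
       = 32000 / 5
       = 6400.0 Hz

6400.0 Hz


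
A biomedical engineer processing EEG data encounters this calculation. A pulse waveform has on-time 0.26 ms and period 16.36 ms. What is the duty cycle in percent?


Duty cycle as a percentage:
DC = (t_on / T) * 100
   = (0.26 / 16.36) * 100
   = 0.015892 * 100
   = 1.59 %

1.59 %


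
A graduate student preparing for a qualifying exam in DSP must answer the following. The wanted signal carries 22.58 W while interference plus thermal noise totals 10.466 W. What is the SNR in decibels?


SNR in decibels:
SNR = 10 * log10(Ps / Pn)
    = 10 * log10(22.58 / 10.466)
    = 10 * log10(2.1575)
    = 10 * 0.3339
    = 3.34 dB

3.34 dB


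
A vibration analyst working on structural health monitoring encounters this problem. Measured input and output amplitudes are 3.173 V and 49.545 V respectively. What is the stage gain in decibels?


Voltage gain in dB:
G = 20 * log10(Vout / Vin)
  = 20 * log10(49.545 / 3.173)
  = 20 * log10(15.61456)
  = 20 * 1.19353
  = 23.87 dB

23.87 dB


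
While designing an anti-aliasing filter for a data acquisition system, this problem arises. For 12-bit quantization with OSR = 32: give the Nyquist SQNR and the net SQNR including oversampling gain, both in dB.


Step 1 — baseline SQNR at Nyquist:
SQNR_base = 6.02*N + 1.76
          = 6.02*12 + 1.76
          = 74.0 dB

Step 2 — oversampling processing gain:
G = 10*log10(OSR) = 10*log10(32) = 15.05 dB

Step 3 — total:
SQNR_total = 74.0 + 15.05 = 89.05 dB

Base SQNR = 74.0 dB; oversampled SQNR = 89.05 dB


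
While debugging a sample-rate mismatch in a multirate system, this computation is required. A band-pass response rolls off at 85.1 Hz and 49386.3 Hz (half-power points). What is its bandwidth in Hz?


Bandwidth is the difference of -3dB frequencies:
BW = f_high - f_low
   = 49386.3 - 85.1
   = 49301.2 Hz

49301.2 Hz


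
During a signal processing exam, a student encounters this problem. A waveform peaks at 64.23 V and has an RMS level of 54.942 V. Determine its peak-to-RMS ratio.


Crest factor is the ratio of peak to RMS:
CF = V_peak / V_rms
   = 64.23 / 54.942
   = 1.1691

1.1691


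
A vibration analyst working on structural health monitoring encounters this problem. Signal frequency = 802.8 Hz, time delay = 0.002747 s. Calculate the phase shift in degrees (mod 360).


Phase shift from frequency and time delay:
phi = 360 * f * t_delay
    = 360 * 802.8 * 0.002747
    = 793.9 degrees
    mod 360 = 73.9 degrees

73.9 degrees


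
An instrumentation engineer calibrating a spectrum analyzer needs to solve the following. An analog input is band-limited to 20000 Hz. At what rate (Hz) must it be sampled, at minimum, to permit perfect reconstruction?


The Nyquist rate is twice the maximum frequency component.
fs_min = 2 * fmax
      = 2 * 20000
      = 40000 Hz

40000


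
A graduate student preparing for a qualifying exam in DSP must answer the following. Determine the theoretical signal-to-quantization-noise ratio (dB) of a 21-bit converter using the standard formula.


Theoretical SNR for a full-scale sinusoid:
SNR = 6.02 * N + 1.76
    = 6.02 * 21 + 1.76
    = 126.42 + 1.76
    = 128.18 dB

128.18 dB


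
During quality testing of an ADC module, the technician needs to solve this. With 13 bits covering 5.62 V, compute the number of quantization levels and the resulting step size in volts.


Step 1 — number of quantization levels:
L = 2^N = 2^13 = 8192

Step 2 — LSB step size:
delta = Vfs / L
      = 5.62 / 8192
      = 0.00068604 V

Levels = 8192; step size = 0.00068604 V


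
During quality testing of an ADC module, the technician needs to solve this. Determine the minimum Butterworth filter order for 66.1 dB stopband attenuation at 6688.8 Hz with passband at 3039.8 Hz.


Butterworth filter order formula:
n = log10(10^(A/10) - 1) / (2 * log10(f_stop/f_pass))
10^(66.1/10) - 1 = 4073801.778
f_stop/f_pass = 6688.8 / 3039.8 = 2.2004
n = 9.6495 -> ceil = 10

10


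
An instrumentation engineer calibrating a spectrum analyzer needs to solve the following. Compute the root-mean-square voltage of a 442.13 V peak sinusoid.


RMS voltage for a sinusoidal waveform:
V_rms = V_peak / sqrt(2)
      = 442.13 / 1.414214
      = 312.633 V

312.633 V


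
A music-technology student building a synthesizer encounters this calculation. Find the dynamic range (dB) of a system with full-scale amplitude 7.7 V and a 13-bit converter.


Dynamic range from full-scale to LSB:
V_min = V_max / 2^bits = 7.7 / 2^13
DR = 20 * log10(V_max / V_min)
   = 20 * log10(2^13)
   = 20 * 13 * log10(2)
   = 78.27 dB

78.27 dB


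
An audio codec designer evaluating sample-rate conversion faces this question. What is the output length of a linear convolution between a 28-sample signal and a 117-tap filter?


Linear convolution output length:
L = N + M - 1
  = 28 + 117 - 1
  = 144 samples

144


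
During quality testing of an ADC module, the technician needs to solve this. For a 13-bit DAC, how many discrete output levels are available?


Number of quantization levels = 2^N
= 2^13
= 8192

8192


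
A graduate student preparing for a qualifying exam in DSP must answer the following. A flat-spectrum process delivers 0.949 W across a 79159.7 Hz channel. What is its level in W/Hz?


Power spectral density:
PSD = P / BW
    = 0.949 / 79159.7
    = 1.199e-05 W/Hz

1.199e-05 W/Hz


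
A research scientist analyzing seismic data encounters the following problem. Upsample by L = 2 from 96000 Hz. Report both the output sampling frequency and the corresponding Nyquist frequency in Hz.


Step 1 — output sample rate after interpolation by L:
fs_out = L * fs_in = 2 * 96000 = 192000 Hz

Step 2 — Nyquist frequency of the output stream:
f_Nyq = fs_out / 2 = 192000 / 2 = 96000.0 Hz

fs_out = 192000 Hz; f_Nyquist = 96000.0 Hz


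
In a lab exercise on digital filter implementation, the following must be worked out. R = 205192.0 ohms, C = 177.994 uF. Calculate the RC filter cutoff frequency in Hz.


Cutoff frequency of a first-order RC filter:
fc = 1 / (2 * pi * R * C)
C = 177.994 uF = 0.000177994 F
fc = 1 / (2 * pi * 205192.0 * 0.000177994)
   = 1 / 229.48043044388
   = 0.004358 Hz

0.004358 Hz


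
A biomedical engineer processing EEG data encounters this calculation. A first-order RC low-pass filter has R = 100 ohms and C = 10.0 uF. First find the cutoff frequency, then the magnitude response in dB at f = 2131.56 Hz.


Step 1 — cutoff frequency:
fc = 1 / (2*pi*R*C)
C = 10.0 uF = 1e-05 F
fc = 1 / (2*pi*100*1e-05)
   = 159.155 Hz

Step 2 — magnitude at f = 2131.56 Hz:
|H(f)| = 1 / sqrt(1 + (f/fc)^2)
f/fc = 2131.56 / 159.155 = 13.392982
|H| = 1 / sqrt(1 + 179.371967) = 0.0744587
|H|_dB = 20*log10(0.0744587) = -22.56 dB

fc = 159.155 Hz; |H(2131.56 Hz)| = -22.56 dB


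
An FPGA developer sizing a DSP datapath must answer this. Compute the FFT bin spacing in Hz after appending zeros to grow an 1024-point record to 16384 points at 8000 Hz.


Frequency resolution after zero-padding:
N_padded = 1024 * 16 = 16384
df = fs / N_padded
   = 8000 / 16384
   = 0.4883 Hz

0.4883 Hz


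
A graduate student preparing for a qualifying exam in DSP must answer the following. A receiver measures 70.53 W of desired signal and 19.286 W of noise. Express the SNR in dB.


SNR in decibels:
SNR = 10 * log10(Ps / Pn)
    = 10 * log10(70.53 / 19.286)
    = 10 * log10(3.6571)
    = 10 * 0.5631
    = 5.63 dB

5.63 dB


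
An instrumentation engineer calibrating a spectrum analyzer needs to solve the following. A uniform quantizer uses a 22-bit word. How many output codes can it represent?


Number of quantization levels = 2^N
= 2^22
= 4194304

4194304


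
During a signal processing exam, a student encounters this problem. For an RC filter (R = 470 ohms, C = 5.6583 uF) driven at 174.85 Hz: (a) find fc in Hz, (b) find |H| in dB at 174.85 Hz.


Step 1 — cutoff frequency:
fc = 1 / (2*pi*R*C)
C = 5.6583 uF = 5.6583e-06 F
fc = 1 / (2*pi*470*5.6583e-06)
   = 59.8462 Hz

Step 2 — magnitude at f = 174.85 Hz:
|H(f)| = 1 / sqrt(1 + (f/fc)^2)
f/fc = 174.85 / 59.8462 = 2.921656
|H| = 1 / sqrt(1 + 8.536074) = 0.3238286
|H|_dB = 20*log10(0.3238286) = -9.79 dB

fc = 59.8462 Hz; |H(174.85 Hz)| = -9.79 dB


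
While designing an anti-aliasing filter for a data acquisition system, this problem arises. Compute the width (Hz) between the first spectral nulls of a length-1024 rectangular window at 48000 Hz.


Main lobe width for a rectangular window:
Width = 2 * fs / N
      = 2 * 48000 / 1024
      = 96000 / 1024
      = 93.75 Hz

93.75 Hz


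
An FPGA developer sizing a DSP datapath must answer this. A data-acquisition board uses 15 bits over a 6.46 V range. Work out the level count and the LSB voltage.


Step 1 — number of quantization levels:
L = 2^N = 2^15 = 32768

Step 2 — LSB step size:
delta = Vfs / L
      = 6.46 / 32768
      = 0.00019714 V

Levels = 32768; step size = 0.00019714 V


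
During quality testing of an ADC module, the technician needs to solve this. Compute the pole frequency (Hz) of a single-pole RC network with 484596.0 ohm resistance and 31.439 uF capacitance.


Cutoff frequency of a first-order RC filter:
fc = 1 / (2 * pi * R * C)
C = 31.439 uF = 3.1439e-05 F
fc = 1 / (2 * pi * 484596.0 * 3.1439e-05)
   = 1 / 95.725670519723
   = 0.010447 Hz

0.010447 Hz


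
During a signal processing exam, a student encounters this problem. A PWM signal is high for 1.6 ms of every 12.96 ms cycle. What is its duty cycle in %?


Duty cycle as a percentage:
DC = (t_on / T) * 100
   = (1.6 / 12.96) * 100
   = 0.123457 * 100
   = 12.35 %

12.35 %


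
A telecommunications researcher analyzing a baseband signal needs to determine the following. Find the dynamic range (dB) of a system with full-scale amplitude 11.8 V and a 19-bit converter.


Dynamic range from full-scale to LSB:
V_min = V_max / 2^bits = 11.8 / 2^19
DR = 20 * log10(V_max / V_min)
   = 20 * log10(2^19)
   = 20 * 19 * log10(2)
   = 114.39 dB

114.39 dB


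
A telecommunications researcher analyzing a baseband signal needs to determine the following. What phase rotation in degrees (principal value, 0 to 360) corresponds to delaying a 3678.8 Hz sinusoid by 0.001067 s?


Phase shift from frequency and time delay:
phi = 360 * f * t_delay
    = 360 * 3678.8 * 0.001067
    = 1413.1 degrees
    mod 360 = 333.1 degrees

333.1 degrees


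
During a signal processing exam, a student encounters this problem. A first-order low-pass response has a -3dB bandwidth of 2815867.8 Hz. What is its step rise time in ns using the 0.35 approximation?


Rise time from bandwidth relationship:
tr = 0.35 / BW
   = 0.35 / 2815867.8
   = 1.242956079e-07 s
   = 124.2956 ns

124.2956 ns


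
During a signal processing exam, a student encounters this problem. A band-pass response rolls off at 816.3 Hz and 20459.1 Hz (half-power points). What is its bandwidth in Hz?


Bandwidth is the difference of -3dB frequencies:
BW = f_high - f_low
   = 20459.1 - 816.3
   = 19642.8 Hz

19642.8 Hz


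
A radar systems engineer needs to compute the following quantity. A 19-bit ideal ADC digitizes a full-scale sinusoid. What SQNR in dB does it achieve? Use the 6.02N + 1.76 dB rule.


Theoretical SNR for a full-scale sinusoid:
SNR = 6.02 * N + 1.76
    = 6.02 * 19 + 1.76
    = 114.38 + 1.76
    = 116.14 dB

116.14 dB


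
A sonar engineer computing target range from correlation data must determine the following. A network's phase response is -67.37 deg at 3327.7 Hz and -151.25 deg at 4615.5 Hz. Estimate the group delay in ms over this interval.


Group delay from phase difference:
tau = -d(phi)/d(omega)
d(phi) = -83.88 deg = -1.463982 rad
d(omega) = 2*pi*(4615.5 - 3327.7) = 8091.486 rad/s
tau = -(-1.463982) / 8091.486
    = 0.1809 ms

0.1809 ms


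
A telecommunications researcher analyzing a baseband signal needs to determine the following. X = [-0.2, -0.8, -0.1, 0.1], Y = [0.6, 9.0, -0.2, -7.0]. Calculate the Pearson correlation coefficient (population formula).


Pearson correlation coefficient (population):
r = cov(X,Y) / (std(X) * std(Y))
Mean X = -0.25, Mean Y = 0.6
Cov(X,Y) = -1.85
Std(X) = 0.33541, Std(Y) = 5.678028
r = -0.9714

-0.9714


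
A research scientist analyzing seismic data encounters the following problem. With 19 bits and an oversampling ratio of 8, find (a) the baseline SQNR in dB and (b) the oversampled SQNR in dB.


Step 1 — baseline SQNR at Nyquist:
SQNR_base = 6.02*N + 1.76
          = 6.02*19 + 1.76
          = 116.14 dB

Step 2 — oversampling processing gain:
G = 10*log10(OSR) = 10*log10(8) = 9.03 dB

Step 3 — total:
SQNR_total = 116.14 + 9.03 = 125.17 dB

Base SQNR = 116.14 dB; oversampled SQNR = 125.17 dB


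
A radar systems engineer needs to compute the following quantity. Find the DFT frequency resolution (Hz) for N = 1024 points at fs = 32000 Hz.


DFT frequency resolution:
df = fs / N
   = 32000 / 1024
   = 31.25 Hz

31.25 Hz


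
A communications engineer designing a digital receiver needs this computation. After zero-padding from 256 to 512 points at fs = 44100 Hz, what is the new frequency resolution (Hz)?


Frequency resolution after zero-padding:
N_padded = 256 * 2 = 512
df = fs / N_padded
   = 44100 / 512
   = 86.1328 Hz

86.1328 Hz


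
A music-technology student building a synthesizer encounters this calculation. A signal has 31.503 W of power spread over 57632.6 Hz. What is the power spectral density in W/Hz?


Power spectral density:
PSD = P / BW
    = 31.503 / 57632.6
    = 0.00054662 W/Hz

0.00054662 W/Hz


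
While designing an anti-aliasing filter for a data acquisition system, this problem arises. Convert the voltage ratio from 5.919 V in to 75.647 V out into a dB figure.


Voltage gain in dB:
G = 20 * log10(Vout / Vin)
  = 20 * log10(75.647 / 5.919)
  = 20 * log10(12.780368)
  = 20 * 1.106543
  = 22.13 dB

22.13 dB


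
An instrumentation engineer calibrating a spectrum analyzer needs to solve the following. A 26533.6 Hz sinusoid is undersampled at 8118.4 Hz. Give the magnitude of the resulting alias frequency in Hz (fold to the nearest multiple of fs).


Compute the nearest integer multiple of fs to the signal:
n = round(26533.6 / 8118.4) = 3
f_alias = |26533.6 - 3 * 8118.4|
        = |26533.6 - 24355.2|
        = 2178.4 Hz

2178.4


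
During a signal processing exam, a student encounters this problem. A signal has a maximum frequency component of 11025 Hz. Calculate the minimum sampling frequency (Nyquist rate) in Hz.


The Nyquist rate is twice the maximum frequency component.
fs_min = 2 * fmax
      = 2 * 11025
      = 22050 Hz

22050


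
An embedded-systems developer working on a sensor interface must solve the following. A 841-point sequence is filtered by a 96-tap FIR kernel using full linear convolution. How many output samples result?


Linear convolution output length:
L = N + M - 1
  = 841 + 96 - 1
  = 936 samples

936


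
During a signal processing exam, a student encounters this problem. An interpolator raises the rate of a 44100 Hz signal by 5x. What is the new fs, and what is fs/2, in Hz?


Step 1 — output sample rate after interpolation by L:
fs_out = L * fs_in = 5 * 44100 = 220500 Hz

Step 2 — Nyquist frequency of the output stream:
f_Nyq = fs_out / 2 = 220500 / 2 = 110250.0 Hz

fs_out = 220500 Hz; f_Nyquist = 110250.0 Hz


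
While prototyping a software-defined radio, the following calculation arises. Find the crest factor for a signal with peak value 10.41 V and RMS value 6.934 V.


Crest factor is the ratio of peak to RMS:
CF = V_peak / V_rms
   = 10.41 / 6.934
   = 1.5013

1.5013


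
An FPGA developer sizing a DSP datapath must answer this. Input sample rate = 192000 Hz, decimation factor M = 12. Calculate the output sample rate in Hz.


Decimation reduces the sample rate:
fs_out = fs_in / M
       = 192000 / 12
       = 16000.0 Hz

16000.0 Hz


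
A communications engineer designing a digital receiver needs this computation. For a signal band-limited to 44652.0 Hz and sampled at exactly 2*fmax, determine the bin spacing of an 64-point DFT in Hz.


Step 1 — Nyquist sampling rate:
fs = 2 * fmax = 2 * 44652.0 = 89304.0 Hz

Step 2 — DFT bin spacing:
df = fs / N = 89304.0 / 64 = 1395.375 Hz

1395.375 Hz


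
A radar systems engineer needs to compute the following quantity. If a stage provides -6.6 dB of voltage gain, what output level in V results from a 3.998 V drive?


Output voltage from dB gain:
V_out = V_in * 10^(gain_dB / 20)
      = 3.998 * 10^(-6.6 / 20)
      = 3.998 * 0.467735
      = 1.87 V

1.87 V


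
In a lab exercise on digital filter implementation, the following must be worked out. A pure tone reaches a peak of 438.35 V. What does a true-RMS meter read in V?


RMS voltage for a sinusoidal waveform:
V_rms = V_peak / sqrt(2)
      = 438.35 / 1.414214
      = 309.96 V

309.96 V


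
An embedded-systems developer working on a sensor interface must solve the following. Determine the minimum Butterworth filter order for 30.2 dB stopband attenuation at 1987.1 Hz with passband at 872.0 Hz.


Butterworth filter order formula:
n = log10(10^(A/10) - 1) / (2 * log10(f_stop/f_pass))
10^(30.2/10) - 1 = 1046.1285
f_stop/f_pass = 1987.1 / 872.0 = 2.2788
n = 4.2208 -> ceil = 5

5


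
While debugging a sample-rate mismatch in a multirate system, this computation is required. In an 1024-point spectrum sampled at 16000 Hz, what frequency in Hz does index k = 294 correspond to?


Frequency of DFT bin k:
f_k = k * fs / N
    = 294 * 16000 / 1024
    = 4704000 / 1024
    = 4593.75 Hz

4593.75 Hz


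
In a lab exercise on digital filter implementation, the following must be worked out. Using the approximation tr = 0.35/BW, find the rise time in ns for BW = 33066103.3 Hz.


Rise time from bandwidth relationship:
tr = 0.35 / BW
   = 0.35 / 33066103.3
   = 1.058485776e-08 s
   = 10.5849 ns

10.5849 ns


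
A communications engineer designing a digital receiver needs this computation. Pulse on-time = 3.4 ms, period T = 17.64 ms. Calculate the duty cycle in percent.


Duty cycle as a percentage:
DC = (t_on / T) * 100
   = (3.4 / 17.64) * 100
   = 0.192744 * 100
   = 19.27 %

19.27 %


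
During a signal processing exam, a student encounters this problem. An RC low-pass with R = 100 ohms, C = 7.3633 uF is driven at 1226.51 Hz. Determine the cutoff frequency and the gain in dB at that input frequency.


Step 1 — cutoff frequency:
fc = 1 / (2*pi*R*C)
C = 7.3633 uF = 7.3633e-06 F
fc = 1 / (2*pi*100*7.3633e-06)
   = 216.146 Hz

Step 2 — magnitude at f = 1226.51 Hz:
|H(f)| = 1 / sqrt(1 + (f/fc)^2)
f/fc = 1226.51 / 216.146 = 5.674452
|H| = 1 / sqrt(1 + 32.199406) = 0.1735541
|H|_dB = 20*log10(0.1735541) = -15.21 dB

fc = 216.146 Hz; |H(1226.51 Hz)| = -15.21 dB


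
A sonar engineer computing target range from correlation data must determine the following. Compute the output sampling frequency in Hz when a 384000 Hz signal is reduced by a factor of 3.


Decimation reduces the sample rate:
fs_out = fs_in / M
       = 384000 / 3
       = 128000.0 Hz

128000.0 Hz


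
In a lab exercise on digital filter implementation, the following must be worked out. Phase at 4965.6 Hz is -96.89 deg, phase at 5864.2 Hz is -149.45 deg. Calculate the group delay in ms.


Group delay from phase difference:
tau = -d(phi)/d(omega)
d(phi) = -52.56 deg = -0.917345 rad
d(omega) = 2*pi*(5864.2 - 4965.6) = 5646.0703 rad/s
tau = -(-0.917345) / 5646.0703
    = 0.1625 ms

0.1625 ms


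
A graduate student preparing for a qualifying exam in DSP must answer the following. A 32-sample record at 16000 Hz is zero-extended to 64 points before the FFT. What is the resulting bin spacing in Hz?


Frequency resolution after zero-padding:
N_padded = 32 * 2 = 64
df = fs / N_padded
   = 16000 / 64
   = 250.0 Hz

250.0 Hz


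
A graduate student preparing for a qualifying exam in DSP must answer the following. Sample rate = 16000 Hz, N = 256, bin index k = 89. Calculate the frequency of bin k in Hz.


Frequency of DFT bin k:
f_k = k * fs / N
    = 89 * 16000 / 256
    = 1424000 / 256
    = 5562.5 Hz

5562.5 Hz


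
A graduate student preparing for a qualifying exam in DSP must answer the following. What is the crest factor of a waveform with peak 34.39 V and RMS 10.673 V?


Crest factor is the ratio of peak to RMS:
CF = V_peak / V_rms
   = 34.39 / 10.673
   = 3.2221

3.2221


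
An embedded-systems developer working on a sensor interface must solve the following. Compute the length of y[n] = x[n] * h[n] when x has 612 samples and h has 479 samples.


Linear convolution output length:
L = N + M - 1
  = 612 + 479 - 1
  = 1090 samples

1090


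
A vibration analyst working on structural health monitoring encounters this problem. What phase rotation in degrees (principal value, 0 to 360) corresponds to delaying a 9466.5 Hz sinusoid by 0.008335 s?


Phase shift from frequency and time delay:
phi = 360 * f * t_delay
    = 360 * 9466.5 * 0.008335
    = 28405.18 degrees
    mod 360 = 325.18 degrees

325.18 degrees


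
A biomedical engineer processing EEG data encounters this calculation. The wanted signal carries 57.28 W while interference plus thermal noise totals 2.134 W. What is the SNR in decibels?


SNR in decibels:
SNR = 10 * log10(Ps / Pn)
    = 10 * log10(57.28 / 2.134)
    = 10 * log10(26.8416)
    = 10 * 1.4288
    = 14.29 dB

14.29 dB


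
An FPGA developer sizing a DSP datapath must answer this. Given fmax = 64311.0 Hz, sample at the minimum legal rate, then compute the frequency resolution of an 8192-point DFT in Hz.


Step 1 — Nyquist sampling rate:
fs = 2 * fmax = 2 * 64311.0 = 128622.0 Hz

Step 2 — DFT bin spacing:
df = fs / N = 128622.0 / 8192 = 15.7009 Hz

15.7009 Hz


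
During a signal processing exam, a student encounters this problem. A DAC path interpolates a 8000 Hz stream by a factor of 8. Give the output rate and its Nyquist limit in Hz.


Step 1 — output sample rate after interpolation by L:
fs_out = L * fs_in = 8 * 8000 = 64000 Hz

Step 2 — Nyquist frequency of the output stream:
f_Nyq = fs_out / 2 = 64000 / 2 = 32000.0 Hz

fs_out = 64000 Hz; f_Nyquist = 32000.0 Hz


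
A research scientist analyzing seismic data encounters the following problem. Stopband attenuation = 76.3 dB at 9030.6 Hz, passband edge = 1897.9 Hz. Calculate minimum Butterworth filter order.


Butterworth filter order formula:
n = log10(10^(A/10) - 1) / (2 * log10(f_stop/f_pass))
10^(76.3/10) - 1 = 42657950.8802
f_stop/f_pass = 9030.6 / 1897.9 = 4.7582
n = 5.6315 -> ceil = 6

6


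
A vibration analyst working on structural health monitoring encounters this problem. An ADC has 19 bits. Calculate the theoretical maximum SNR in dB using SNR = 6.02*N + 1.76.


Theoretical SNR for a full-scale sinusoid:
SNR = 6.02 * N + 1.76
    = 6.02 * 19 + 1.76
    = 114.38 + 1.76
    = 116.14 dB

116.14 dB


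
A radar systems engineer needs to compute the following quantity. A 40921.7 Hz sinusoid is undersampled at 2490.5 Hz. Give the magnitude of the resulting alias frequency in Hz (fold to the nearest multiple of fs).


Compute the nearest integer multiple of fs to the signal:
n = round(40921.7 / 2490.5) = 16
f_alias = |40921.7 - 16 * 2490.5|
        = |40921.7 - 39848.0|
        = 1073.7 Hz

1073.7


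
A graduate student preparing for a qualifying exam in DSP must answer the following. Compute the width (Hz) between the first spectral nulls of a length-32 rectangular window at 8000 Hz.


Main lobe width for a rectangular window:
Width = 2 * fs / N
      = 2 * 8000 / 32
      = 16000 / 32
      = 500.0 Hz

500.0 Hz


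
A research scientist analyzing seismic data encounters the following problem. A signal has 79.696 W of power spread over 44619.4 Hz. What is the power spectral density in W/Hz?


Power spectral density:
PSD = P / BW
    = 79.696 / 44619.4
    = 0.00178613 W/Hz

0.00178613 W/Hz


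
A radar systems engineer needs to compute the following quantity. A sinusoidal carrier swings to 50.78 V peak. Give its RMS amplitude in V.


RMS voltage for a sinusoidal waveform:
V_rms = V_peak / sqrt(2)
      = 50.78 / 1.414214
      = 35.907 V

35.907 V


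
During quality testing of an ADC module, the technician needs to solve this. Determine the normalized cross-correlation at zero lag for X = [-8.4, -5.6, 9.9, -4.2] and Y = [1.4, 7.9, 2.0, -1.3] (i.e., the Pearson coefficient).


Pearson correlation coefficient (population):
r = cov(X,Y) / (std(X) * std(Y))
Mean X = -2.075, Mean Y = 2.5
Cov(X,Y) = -2.4975
Std(X) = 7.077208, Std(Y) = 3.356337
r = -0.1051

-0.1051


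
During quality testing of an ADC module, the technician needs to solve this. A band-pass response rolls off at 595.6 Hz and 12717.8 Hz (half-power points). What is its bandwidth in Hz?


Bandwidth is the difference of -3dB frequencies:
BW = f_high - f_low
   = 12717.8 - 595.6
   = 12122.2 Hz

12122.2 Hz


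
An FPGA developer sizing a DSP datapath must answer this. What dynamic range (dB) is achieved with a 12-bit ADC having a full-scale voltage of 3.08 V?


Dynamic range from full-scale to LSB:
V_min = V_max / 2^bits = 3.08 / 2^12
DR = 20 * log10(V_max / V_min)
   = 20 * log10(2^12)
   = 20 * 12 * log10(2)
   = 72.25 dB

72.25 dB


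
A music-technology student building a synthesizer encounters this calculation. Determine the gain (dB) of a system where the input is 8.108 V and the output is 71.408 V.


Voltage gain in dB:
G = 20 * log10(Vout / Vin)
  = 20 * log10(71.408 / 8.108)
  = 20 * log10(8.807104)
  = 20 * 0.944833
  = 18.9 dB

18.9 dB


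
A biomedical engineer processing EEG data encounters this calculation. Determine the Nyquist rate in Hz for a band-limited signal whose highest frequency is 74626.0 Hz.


The Nyquist rate is twice the maximum frequency component.
fs_min = 2 * fmax
      = 2 * 74626.0
      = 149252.0 Hz

149252.0


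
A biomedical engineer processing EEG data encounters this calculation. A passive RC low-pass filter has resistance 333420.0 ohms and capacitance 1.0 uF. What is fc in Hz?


Cutoff frequency of a first-order RC filter:
fc = 1 / (2 * pi * R * C)
C = 1.0 uF = 1e-06 F
fc = 1 / (2 * pi * 333420.0 * 1e-06)
   = 1 / 2.0949396451198
   = 0.477341 Hz

0.477341 Hz


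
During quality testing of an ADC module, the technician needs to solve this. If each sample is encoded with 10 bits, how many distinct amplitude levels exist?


Number of quantization levels = 2^N
= 2^10
= 1024

1024


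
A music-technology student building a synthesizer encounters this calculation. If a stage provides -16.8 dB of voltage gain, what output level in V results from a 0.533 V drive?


Output voltage from dB gain:
V_out = V_in * 10^(gain_dB / 20)
      = 0.533 * 10^(-16.8 / 20)
      = 0.533 * 0.144544
      = 0.077 V

0.077 V


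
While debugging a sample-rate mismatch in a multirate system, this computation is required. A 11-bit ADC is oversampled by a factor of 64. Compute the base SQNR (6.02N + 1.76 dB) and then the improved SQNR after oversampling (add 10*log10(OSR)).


Step 1 — baseline SQNR at Nyquist:
SQNR_base = 6.02*N + 1.76
          = 6.02*11 + 1.76
          = 67.98 dB

Step 2 — oversampling processing gain:
G = 10*log10(OSR) = 10*log10(64) = 18.06 dB

Step 3 — total:
SQNR_total = 67.98 + 18.06 = 86.04 dB

Base SQNR = 67.98 dB; oversampled SQNR = 86.04 dB


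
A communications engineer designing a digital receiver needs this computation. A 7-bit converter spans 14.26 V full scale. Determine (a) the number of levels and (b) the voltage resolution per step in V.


Step 1 — number of quantization levels:
L = 2^N = 2^7 = 128

Step 2 — LSB step size:
delta = Vfs / L
      = 14.26 / 128
      = 0.11140625 V

Levels = 128; step size = 0.11140625 V


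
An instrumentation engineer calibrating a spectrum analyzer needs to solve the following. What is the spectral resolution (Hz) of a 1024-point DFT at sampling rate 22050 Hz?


DFT frequency resolution:
df = fs / N
   = 22050 / 1024
   = 21.5332 Hz

21.5332 Hz


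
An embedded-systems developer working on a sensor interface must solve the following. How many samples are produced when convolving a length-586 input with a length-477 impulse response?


Linear convolution output length:
L = N + M - 1
  = 586 + 477 - 1
  = 1062 samples

1062


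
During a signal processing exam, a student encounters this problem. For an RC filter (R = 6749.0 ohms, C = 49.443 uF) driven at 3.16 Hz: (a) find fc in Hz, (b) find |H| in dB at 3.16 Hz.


Step 1 — cutoff frequency:
fc = 1 / (2*pi*R*C)
C = 49.443 uF = 4.9443e-05 F
fc = 1 / (2*pi*6749.0*4.9443e-05)
   = 0.476953 Hz

Step 2 — magnitude at f = 3.16 Hz:
|H(f)| = 1 / sqrt(1 + (f/fc)^2)
f/fc = 3.16 / 0.476953 = 6.625391
|H| = 1 / sqrt(1 + 43.895806) = 0.1492441
|H|_dB = 20*log10(0.1492441) = -16.52 dB

fc = 0.476953 Hz; |H(3.16 Hz)| = -16.52 dB


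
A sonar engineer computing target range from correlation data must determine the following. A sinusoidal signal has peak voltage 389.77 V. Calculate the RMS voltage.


RMS voltage for a sinusoidal waveform:
V_rms = V_peak / sqrt(2)
      = 389.77 / 1.414214
      = 275.609 V

275.609 V


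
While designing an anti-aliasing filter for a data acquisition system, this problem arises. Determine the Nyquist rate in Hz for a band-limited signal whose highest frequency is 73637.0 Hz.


The Nyquist rate is twice the maximum frequency component.
fs_min = 2 * fmax
      = 2 * 73637.0
      = 147274.0 Hz

147274.0


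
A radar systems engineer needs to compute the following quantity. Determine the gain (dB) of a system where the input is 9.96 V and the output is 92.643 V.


Voltage gain in dB:
G = 20 * log10(Vout / Vin)
  = 20 * log10(92.643 / 9.96)
  = 20 * log10(9.301506)
  = 20 * 0.968553
  = 19.37 dB

19.37 dB


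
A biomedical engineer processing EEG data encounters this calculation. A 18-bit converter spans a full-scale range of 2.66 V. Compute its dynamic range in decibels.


Dynamic range from full-scale to LSB:
V_min = V_max / 2^bits = 2.66 / 2^18
DR = 20 * log10(V_max / V_min)
   = 20 * log10(2^18)
   = 20 * 18 * log10(2)
   = 108.37 dB

108.37 dB


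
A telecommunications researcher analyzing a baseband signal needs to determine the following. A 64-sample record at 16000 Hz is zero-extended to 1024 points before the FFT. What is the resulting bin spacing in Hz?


Frequency resolution after zero-padding:
N_padded = 64 * 16 = 1024
df = fs / N_padded
   = 16000 / 1024
   = 15.625 Hz

15.625 Hz


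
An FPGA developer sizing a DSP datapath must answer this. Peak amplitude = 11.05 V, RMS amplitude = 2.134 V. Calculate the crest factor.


Crest factor is the ratio of peak to RMS:
CF = V_peak / V_rms
   = 11.05 / 2.134
   = 5.1781

5.1781


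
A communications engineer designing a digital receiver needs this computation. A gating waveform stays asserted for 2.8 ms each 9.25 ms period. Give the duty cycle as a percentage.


Duty cycle as a percentage:
DC = (t_on / T) * 100
   = (2.8 / 9.25) * 100
   = 0.302703 * 100
   = 30.27 %

30.27 %


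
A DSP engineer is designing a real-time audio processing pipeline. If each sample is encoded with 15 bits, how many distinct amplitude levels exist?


Number of quantization levels = 2^N
= 2^15
= 32768

32768


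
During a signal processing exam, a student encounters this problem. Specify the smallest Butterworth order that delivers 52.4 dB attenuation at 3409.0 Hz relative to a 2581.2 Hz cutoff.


Butterworth filter order formula:
n = log10(10^(A/10) - 1) / (2 * log10(f_stop/f_pass))
10^(52.4/10) - 1 = 173779.0829
f_stop/f_pass = 3409.0 / 2581.2 = 1.3207
n = 21.6878 -> ceil = 22

22


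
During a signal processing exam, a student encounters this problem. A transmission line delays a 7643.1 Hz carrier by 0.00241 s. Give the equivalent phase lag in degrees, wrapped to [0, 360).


Phase shift from frequency and time delay:
phi = 360 * f * t_delay
    = 360 * 7643.1 * 0.00241
    = 6631.15 degrees
    mod 360 = 151.15 degrees

151.15 degrees


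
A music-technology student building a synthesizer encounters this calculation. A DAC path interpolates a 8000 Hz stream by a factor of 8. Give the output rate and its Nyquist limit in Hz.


Step 1 — output sample rate after interpolation by L:
fs_out = L * fs_in = 8 * 8000 = 64000 Hz

Step 2 — Nyquist frequency of the output stream:
f_Nyq = fs_out / 2 = 64000 / 2 = 32000.0 Hz

fs_out = 64000 Hz; f_Nyquist = 32000.0 Hz
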